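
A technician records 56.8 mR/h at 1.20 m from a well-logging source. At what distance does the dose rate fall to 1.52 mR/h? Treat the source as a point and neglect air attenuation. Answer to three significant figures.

Intensity scales as (d₁/d₂)², so d₂ = d₁·√(I₁/I₂).
I₁/I₂ = 56.8/1.52 = 37.37, so d₂ = 1.20 × √37.37 = 7.336 m.

7.34 m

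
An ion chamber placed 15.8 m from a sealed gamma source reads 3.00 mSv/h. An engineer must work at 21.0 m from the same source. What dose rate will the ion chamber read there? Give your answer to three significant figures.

1.70 mSv/h

By the inverse-square law, scaling from 15.8 m to 21.0 m:
(15.8/21.0)² = 0.5661, so 3.00 × 0.5661 = 1.698 mSv/h.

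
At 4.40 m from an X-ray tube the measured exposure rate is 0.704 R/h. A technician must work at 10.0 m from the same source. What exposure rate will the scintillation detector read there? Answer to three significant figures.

0.136 R/h

By the inverse-square law, scaling from 4.40 m to 10.0 m:
(4.40/10.0)² = 0.1936, so 0.704 × 0.1936 = 0.1363 R/h.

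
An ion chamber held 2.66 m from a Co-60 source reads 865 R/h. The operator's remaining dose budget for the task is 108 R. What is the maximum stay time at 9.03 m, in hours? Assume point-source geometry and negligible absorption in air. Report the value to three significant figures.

1.44 h

By the inverse-square law, rate at 9.03 m:
(2.66/9.03)² = 0.08677, so 865 × 0.08677 = 75.06 R/h.
Stay time = 108 R ÷ 75.06 R/h = 1.439 h.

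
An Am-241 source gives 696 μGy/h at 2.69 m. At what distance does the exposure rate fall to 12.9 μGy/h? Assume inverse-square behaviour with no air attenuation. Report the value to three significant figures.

Intensity scales as (d₁/d₂)², so d₂ = d₁·√(I₁/I₂).
I₁/I₂ = 696/12.9 = 53.95, so d₂ = 2.69 × √53.95 = 19.76 m.

19.8 m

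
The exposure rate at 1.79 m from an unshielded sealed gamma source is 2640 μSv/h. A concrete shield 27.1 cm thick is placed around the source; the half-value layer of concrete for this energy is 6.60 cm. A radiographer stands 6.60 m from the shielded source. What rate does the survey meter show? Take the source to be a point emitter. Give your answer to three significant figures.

Distance alone: 2640 × (1.79/6.60)² = 2640 × 0.07356 = 194.2 μSv/h.
Shield: 27.1/6.60 = 4.106 half-value layers → attenuation 2^(−4.106) = 0.05807.
Combined: 194.2 × 0.05807 = 11.28 μSv/h.

11.3 μSv/h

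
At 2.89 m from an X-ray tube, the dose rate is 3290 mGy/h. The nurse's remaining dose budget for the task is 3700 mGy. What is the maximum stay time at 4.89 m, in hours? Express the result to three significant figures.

Since intensity falls as 1/r², rate at 4.89 m:
3290 × (2.89/4.89)² = 3290 × 0.3493 = 1149 mGy/h.
Stay time = 3700 mGy ÷ 1149 mGy/h = 3.220 h.

3.22 h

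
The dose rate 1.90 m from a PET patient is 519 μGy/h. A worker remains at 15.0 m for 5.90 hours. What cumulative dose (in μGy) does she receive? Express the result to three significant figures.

49.1 μGy

Since intensity falls as 1/r², rate at 15.0 m:
(1.90/15.0)² = 0.01604, so 519 × 0.01604 = 8.325 μGy/h.
Dose = rate × time = 8.325 μGy/h × 5.900 h = 49.12 μGy.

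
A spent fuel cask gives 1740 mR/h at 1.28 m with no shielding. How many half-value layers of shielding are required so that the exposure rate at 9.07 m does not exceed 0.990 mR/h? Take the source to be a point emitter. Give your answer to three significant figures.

5.13 half-value layers

At 9.07 m, distance alone gives 1740 × (1.28/9.07)² = 1740 × 0.01992 = 34.66 mR/h.
Further attenuation needed: 34.66/0.990 = 35.01.
n = log₂(35.01) = 5.130 half-value layers.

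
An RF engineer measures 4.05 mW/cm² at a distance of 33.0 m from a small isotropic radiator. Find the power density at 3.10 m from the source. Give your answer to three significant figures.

459 mW/cm²

By the inverse-square law, the rate at 3.10 m is
(33.0/3.10)² = 113.3, so 4.05 × 113.3 = 458.9 mW/cm².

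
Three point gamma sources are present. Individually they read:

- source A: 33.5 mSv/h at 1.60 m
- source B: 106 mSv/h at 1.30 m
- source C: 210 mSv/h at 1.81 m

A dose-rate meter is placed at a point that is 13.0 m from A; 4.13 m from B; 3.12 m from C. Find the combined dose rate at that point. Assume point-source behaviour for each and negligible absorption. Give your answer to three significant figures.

Each source contributes Iᵢ·(dᵢ/rᵢ)²; contributions add.
A: 33.5 × (1.60/13.0)² = 0.5075 mSv/h
B: 106 × (1.30/4.13)² = 10.50 mSv/h
C: 210 × (1.81/3.12)² = 70.68 mSv/h
Total = 0.5075 + 10.50 + 70.68 = 81.69 mSv/h.

81.7 mSv/h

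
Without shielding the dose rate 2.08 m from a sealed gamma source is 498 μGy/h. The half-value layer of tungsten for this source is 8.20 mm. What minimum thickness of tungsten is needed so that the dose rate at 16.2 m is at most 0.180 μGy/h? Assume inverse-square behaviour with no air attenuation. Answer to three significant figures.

At 16.2 m, distance alone gives (2.08/16.2)² = 0.01649, so 498 × 0.01649 = 8.212 μGy/h.
Further attenuation needed: 8.212/0.180 = 45.62.
n = log₂(45.62) = 5.512 half-value layers.
Thickness = 5.512 × 8.20 mm = 45.20 mm.

45.2 mm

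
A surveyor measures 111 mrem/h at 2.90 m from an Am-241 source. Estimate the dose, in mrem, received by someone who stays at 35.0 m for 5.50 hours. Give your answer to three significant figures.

4.19 mrem

By the inverse-square law, rate at 35.0 m:
(2.90/35.0)² = 0.006865, so 111 × 0.006865 = 0.7620 mrem/h.
Dose = rate × time = 0.7620 mrem/h × 5.500 h = 4.191 mrem.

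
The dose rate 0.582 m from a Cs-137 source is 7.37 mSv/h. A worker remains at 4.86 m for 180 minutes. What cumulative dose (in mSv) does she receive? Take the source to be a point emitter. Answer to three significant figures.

Intensity scales as (d₁/d₂)², so rate at 4.86 m:
7.37 × (0.582/4.86)² = 7.37 × 0.01434 = 0.1057 mSv/h.
Dose = rate × time = 0.1057 mSv/h × 3.000 h = 0.3171 mSv.

0.317 mSv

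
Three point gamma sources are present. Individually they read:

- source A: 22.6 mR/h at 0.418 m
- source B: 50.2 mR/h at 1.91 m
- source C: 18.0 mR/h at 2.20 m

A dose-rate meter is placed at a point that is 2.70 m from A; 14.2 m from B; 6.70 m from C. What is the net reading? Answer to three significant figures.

Each source contributes Iᵢ·(dᵢ/rᵢ)²; contributions add.
A: 22.6 × (0.418/2.70)² = 0.5417 mR/h
B: 50.2 × (1.91/14.2)² = 0.9082 mR/h
C: 18.0 × (2.20/6.70)² = 1.941 mR/h
Total = 0.5417 + 0.9082 + 1.941 = 3.391 mR/h.

3.39 mR/h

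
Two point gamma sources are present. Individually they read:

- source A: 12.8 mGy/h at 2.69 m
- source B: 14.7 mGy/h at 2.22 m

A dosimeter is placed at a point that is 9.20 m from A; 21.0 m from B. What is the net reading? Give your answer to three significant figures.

By superposition, sum each source's inverse-square contribution:
A: 12.8 × (2.69/9.20)² = 1.094 mGy/h
B: 14.7 × (2.22/21.0)² = 0.1643 mGy/h
Total = 1.094 + 0.1643 = 1.258 mGy/h.

1.26 mGy/h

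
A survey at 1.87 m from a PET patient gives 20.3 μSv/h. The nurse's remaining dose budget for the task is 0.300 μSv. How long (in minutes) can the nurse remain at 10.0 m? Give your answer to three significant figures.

Since intensity falls as 1/r², rate at 10.0 m:
20.3 × (1.87/10.0)² = 20.3 × 0.03497 = 0.7099 μSv/h.
Stay time = 0.300 μSv ÷ 0.7099 μSv/h = 0.4226 h = 25.36 min.

25.4 min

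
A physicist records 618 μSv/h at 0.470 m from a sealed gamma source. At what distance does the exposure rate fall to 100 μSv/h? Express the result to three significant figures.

Using I₁d₁² = I₂d₂², d₂ = d₁·√(I₁/I₂).
I₁/I₂ = 618/100 = 6.180, so d₂ = 0.470 × √6.180 = 1.168 m.

1.17 m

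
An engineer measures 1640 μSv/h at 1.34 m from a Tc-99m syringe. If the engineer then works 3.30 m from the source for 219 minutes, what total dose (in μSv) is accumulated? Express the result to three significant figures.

Using I₁d₁² = I₂d₂², rate at 3.30 m:
1640 × (1.34/3.30)² = 1640 × 0.1649 = 270.4 μSv/h.
Dose = rate × time = 270.4 μSv/h × 3.650 h = 987.0 μSv.

987 μSv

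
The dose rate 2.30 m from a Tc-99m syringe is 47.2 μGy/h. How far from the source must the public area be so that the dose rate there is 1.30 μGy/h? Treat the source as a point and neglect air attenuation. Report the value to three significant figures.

Intensity scales as (d₁/d₂)², so d₂ = d₁·√(I₁/I₂).
I₁/I₂ = 47.2/1.30 = 36.31, so d₂ = 2.30 × √36.31 = 13.86 m.

13.9 m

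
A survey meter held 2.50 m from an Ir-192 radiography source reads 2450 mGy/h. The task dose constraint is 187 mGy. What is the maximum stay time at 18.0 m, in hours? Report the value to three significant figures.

3.96 h

Intensity scales as (d₁/d₂)², so rate at 18.0 m:
2450 × (2.50/18.0)² = 2450 × 0.01929 = 47.26 mGy/h.
Stay time = 187 mGy ÷ 47.26 mGy/h = 3.957 h.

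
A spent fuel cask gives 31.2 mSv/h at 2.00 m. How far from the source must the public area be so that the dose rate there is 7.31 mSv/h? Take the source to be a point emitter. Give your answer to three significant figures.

4.13 m

Since intensity falls as 1/r², d₂ = d₁·√(I₁/I₂).
I₁/I₂ = 31.2/7.31 = 4.268, so d₂ = 2.00 × √4.268 = 4.132 m.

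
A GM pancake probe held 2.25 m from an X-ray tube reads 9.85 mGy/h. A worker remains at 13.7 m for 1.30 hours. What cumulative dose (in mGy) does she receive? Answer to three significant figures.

0.345 mGy

Intensity scales as (d₁/d₂)², so rate at 13.7 m:
(2.25/13.7)² = 0.02697, so 9.85 × 0.02697 = 0.2657 mGy/h.
Dose = rate × time = 0.2657 mGy/h × 1.300 h = 0.3454 mGy.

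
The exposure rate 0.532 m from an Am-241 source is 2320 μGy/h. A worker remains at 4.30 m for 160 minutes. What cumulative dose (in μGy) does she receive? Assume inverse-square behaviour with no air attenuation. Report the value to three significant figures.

Since intensity falls as 1/r², rate at 4.30 m:
(0.532/4.30)² = 0.01531, so 2320 × 0.01531 = 35.52 μGy/h.
Dose = rate × time = 35.52 μGy/h × 2.667 h = 94.73 μGy.

94.7 μGy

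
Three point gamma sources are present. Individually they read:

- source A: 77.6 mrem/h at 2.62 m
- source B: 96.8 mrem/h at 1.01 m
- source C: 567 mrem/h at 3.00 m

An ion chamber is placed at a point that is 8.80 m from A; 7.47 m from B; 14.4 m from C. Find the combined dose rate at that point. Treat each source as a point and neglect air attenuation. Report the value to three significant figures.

Each source contributes Iᵢ·(dᵢ/rᵢ)²; contributions add.
A: 77.6 × (2.62/8.80)² = 6.879 mrem/h
B: 96.8 × (1.01/7.47)² = 1.770 mrem/h
C: 567 × (3.00/14.4)² = 24.61 mrem/h
Total = 6.879 + 1.770 + 24.61 = 33.26 mrem/h.

33.3 mrem/h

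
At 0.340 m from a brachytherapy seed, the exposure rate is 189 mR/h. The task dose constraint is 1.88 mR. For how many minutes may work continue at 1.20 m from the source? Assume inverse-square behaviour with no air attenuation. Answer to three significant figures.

Intensity scales as (d₁/d₂)², so rate at 1.20 m:
(0.340/1.20)² = 0.08028, so 189 × 0.08028 = 15.17 mR/h.
Stay time = 1.88 mR ÷ 15.17 mR/h = 0.1239 h = 7.434 min.

7.43 min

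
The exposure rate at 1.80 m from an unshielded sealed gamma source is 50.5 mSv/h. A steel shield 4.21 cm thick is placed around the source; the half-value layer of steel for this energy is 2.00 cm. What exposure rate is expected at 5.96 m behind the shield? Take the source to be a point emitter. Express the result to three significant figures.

1.07 mSv/h

Distance alone: 50.5 × (1.80/5.96)² = 50.5 × 0.09121 = 4.606 mSv/h.
Shield: 4.21/2.00 = 2.105 half-value layers → attenuation 2^(−2.105) = 0.2325.
Combined: 4.606 × 0.2325 = 1.071 mSv/h.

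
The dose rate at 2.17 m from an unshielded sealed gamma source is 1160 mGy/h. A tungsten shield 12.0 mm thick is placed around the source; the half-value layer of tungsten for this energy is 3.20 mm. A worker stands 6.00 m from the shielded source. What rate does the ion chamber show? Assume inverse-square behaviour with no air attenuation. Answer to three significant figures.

11.3 mGy/h

Distance alone: 1160 × (2.17/6.00)² = 1160 × 0.1308 = 151.7 mGy/h.
Shield: 12.0/3.20 = 3.750 half-value layers → attenuation 2^(−3.750) = 0.07433.
Combined: 151.7 × 0.07433 = 11.28 mGy/h.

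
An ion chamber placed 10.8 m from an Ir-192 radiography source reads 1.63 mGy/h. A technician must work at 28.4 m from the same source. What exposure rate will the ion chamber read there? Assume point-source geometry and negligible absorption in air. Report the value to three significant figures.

Using I₁d₁² = I₂d₂², scaling from 10.8 m to 28.4 m:
(10.8/28.4)² = 0.1446, so 1.63 × 0.1446 = 0.2357 mGy/h.

0.236 mGy/h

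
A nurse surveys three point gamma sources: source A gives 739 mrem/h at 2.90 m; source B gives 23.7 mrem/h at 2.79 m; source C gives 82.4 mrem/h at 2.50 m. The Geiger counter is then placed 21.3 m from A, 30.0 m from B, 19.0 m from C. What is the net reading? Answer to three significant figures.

By superposition, sum each source's inverse-square contribution:
A: 739 × (2.90/21.3)² = 13.70 mrem/h
B: 23.7 × (2.79/30.0)² = 0.2050 mrem/h
C: 82.4 × (2.50/19.0)² = 1.427 mrem/h
Total = 13.70 + 0.2050 + 1.427 = 15.33 mrem/h.

15.3 mrem/h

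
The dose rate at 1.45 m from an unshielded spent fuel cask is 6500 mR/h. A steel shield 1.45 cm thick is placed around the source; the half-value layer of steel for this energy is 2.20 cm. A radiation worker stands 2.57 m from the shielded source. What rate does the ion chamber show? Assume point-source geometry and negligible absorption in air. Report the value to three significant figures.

Distance alone: (1.45/2.57)² = 0.3183, so 6500 × 0.3183 = 2069 mR/h.
Shield: 1.45/2.20 = 0.6591 half-value layers → attenuation 2^(−0.6591) = 0.6333.
Combined: 2069 × 0.6333 = 1310 mR/h.

1310 mR/h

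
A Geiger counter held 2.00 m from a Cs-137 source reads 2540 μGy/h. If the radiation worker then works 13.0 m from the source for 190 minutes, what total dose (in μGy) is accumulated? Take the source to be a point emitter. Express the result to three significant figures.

Intensity scales as (d₁/d₂)², so rate at 13.0 m:
(2.00/13.0)² = 0.02367, so 2540 × 0.02367 = 60.12 μGy/h.
Dose = rate × time = 60.12 μGy/h × 3.167 h = 190.4 μGy.

190 μGy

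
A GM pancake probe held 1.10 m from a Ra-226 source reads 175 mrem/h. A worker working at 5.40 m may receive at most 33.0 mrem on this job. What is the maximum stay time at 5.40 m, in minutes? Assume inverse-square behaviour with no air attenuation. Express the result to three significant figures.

Since intensity falls as 1/r², rate at 5.40 m:
175 × (1.10/5.40)² = 175 × 0.04150 = 7.263 mrem/h.
Stay time = 33.0 mrem ÷ 7.263 mrem/h = 4.544 h = 272.6 min.

273 min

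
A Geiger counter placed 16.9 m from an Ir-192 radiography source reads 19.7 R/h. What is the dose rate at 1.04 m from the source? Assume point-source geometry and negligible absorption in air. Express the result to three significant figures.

5200 R/h

Using I₁d₁² = I₂d₂², scaling from 16.9 m to 1.04 m:
(16.9/1.04)² = 264.1, so 19.7 × 264.1 = 5203 R/h.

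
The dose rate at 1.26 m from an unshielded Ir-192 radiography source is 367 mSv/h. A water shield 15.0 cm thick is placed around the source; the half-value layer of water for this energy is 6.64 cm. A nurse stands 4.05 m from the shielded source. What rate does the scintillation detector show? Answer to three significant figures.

Distance alone: 367 × (1.26/4.05)² = 367 × 0.09679 = 35.52 mSv/h.
Shield: 15.0/6.64 = 2.259 half-value layers → attenuation 2^(−2.259) = 0.2089.
Combined: 35.52 × 0.2089 = 7.420 mSv/h.

7.42 mSv/h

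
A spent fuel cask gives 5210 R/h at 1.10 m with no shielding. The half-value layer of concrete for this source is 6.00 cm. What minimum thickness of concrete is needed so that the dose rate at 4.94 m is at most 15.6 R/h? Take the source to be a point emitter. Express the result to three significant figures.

At 4.94 m, distance alone gives 5210 × (1.10/4.94)² = 5210 × 0.04958 = 258.3 R/h.
Further attenuation needed: 258.3/15.6 = 16.56.
n = log₂(16.56) = 4.050 half-value layers.
Thickness = 4.050 × 6.00 cm = 24.30 cm.

24.3 cm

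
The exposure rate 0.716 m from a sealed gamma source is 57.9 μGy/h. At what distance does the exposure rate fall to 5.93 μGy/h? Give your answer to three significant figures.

2.24 m

Using I₁d₁² = I₂d₂², d₂ = d₁·√(I₁/I₂).
I₁/I₂ = 57.9/5.93 = 9.764, so d₂ = 0.716 × √9.764 = 2.237 m.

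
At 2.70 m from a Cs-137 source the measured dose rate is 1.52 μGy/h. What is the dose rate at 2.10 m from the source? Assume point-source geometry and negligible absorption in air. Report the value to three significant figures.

Using I₁d₁² = I₂d₂², scaling from 2.70 m to 2.10 m:
(2.70/2.10)² = 1.653, so 1.52 × 1.653 = 2.513 μGy/h.

2.51 μGy/h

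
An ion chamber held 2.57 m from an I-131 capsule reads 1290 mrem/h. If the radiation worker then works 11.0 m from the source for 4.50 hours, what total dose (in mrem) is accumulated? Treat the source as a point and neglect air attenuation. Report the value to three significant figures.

317 mrem

By the inverse-square law, rate at 11.0 m:
(2.57/11.0)² = 0.05459, so 1290 × 0.05459 = 70.42 mrem/h.
Dose = rate × time = 70.42 mrem/h × 4.500 h = 316.9 mrem.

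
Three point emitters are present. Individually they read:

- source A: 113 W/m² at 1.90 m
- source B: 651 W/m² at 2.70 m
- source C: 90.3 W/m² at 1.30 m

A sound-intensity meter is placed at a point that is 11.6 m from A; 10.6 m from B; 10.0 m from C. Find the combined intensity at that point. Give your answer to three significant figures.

Each source contributes Iᵢ·(dᵢ/rᵢ)²; contributions add.
A: 113 × (1.90/11.6)² = 3.032 W/m²
B: 651 × (2.70/10.6)² = 42.24 W/m²
C: 90.3 × (1.30/10.0)² = 1.526 W/m²
Total = 3.032 + 42.24 + 1.526 = 46.80 W/m².

46.8 W/m²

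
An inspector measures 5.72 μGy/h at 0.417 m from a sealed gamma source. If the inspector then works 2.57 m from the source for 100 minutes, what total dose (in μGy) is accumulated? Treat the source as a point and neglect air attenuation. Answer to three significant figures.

Applying the 1/r² law, rate at 2.57 m:
5.72 × (0.417/2.57)² = 5.72 × 0.02633 = 0.1506 μGy/h.
Dose = rate × time = 0.1506 μGy/h × 1.667 h = 0.2511 μGy.

0.251 μGy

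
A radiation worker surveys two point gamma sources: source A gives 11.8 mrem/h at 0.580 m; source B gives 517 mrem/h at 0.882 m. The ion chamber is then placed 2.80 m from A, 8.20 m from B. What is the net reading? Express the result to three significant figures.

6.49 mrem/h

Each source contributes Iᵢ·(dᵢ/rᵢ)²; contributions add.
A: 11.8 × (0.580/2.80)² = 0.5063 mrem/h
B: 517 × (0.882/8.20)² = 5.981 mrem/h
Total = 0.5063 + 5.981 = 6.487 mrem/h.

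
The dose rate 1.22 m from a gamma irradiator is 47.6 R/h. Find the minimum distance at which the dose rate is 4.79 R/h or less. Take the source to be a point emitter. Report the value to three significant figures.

3.85 m

Applying the 1/r² law, d₂ = d₁·√(I₁/I₂).
I₁/I₂ = 47.6/4.79 = 9.937, so d₂ = 1.22 × √9.937 = 3.846 m.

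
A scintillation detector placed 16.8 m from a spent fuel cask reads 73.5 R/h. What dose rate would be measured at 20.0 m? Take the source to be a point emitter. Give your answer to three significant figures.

Intensity scales as (d₁/d₂)², so scaling from 16.8 m to 20.0 m:
(16.8/20.0)² = 0.7056, so 73.5 × 0.7056 = 51.86 R/h.

51.9 R/h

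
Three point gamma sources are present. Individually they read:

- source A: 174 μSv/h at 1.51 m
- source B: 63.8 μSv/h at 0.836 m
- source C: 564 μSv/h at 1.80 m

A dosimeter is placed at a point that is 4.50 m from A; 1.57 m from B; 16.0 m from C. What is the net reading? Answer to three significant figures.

44.8 μSv/h

Each source contributes Iᵢ·(dᵢ/rᵢ)²; contributions add.
A: 174 × (1.51/4.50)² = 19.59 μSv/h
B: 63.8 × (0.836/1.57)² = 18.09 μSv/h
C: 564 × (1.80/16.0)² = 7.138 μSv/h
Total = 19.59 + 18.09 + 7.138 = 44.82 μSv/h.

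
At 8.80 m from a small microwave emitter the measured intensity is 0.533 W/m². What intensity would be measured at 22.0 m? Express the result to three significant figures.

0.0853 W/m²

Since intensity falls as 1/r², scaling from 8.80 m to 22.0 m:
0.533 × (8.80/22.0)² = 0.533 × 0.1600 = 0.08528 W/m².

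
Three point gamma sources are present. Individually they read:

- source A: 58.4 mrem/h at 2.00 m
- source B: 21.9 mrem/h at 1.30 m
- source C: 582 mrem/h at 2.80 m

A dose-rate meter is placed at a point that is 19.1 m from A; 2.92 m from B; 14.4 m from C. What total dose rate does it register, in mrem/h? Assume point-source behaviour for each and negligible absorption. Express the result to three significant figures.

27.0 mrem/h

By superposition, sum each source's inverse-square contribution:
A: 58.4 × (2.00/19.1)² = 0.6403 mrem/h
B: 21.9 × (1.30/2.92)² = 4.341 mrem/h
C: 582 × (2.80/14.4)² = 22.00 mrem/h
Total = 0.6403 + 4.341 + 22.00 = 26.98 mrem/h.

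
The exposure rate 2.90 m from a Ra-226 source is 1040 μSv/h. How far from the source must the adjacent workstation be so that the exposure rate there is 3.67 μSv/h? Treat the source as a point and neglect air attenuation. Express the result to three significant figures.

Intensity scales as (d₁/d₂)², so d₂ = d₁·√(I₁/I₂).
I₁/I₂ = 1040/3.67 = 283.4, so d₂ = 2.90 × √283.4 = 48.82 m.

48.8 m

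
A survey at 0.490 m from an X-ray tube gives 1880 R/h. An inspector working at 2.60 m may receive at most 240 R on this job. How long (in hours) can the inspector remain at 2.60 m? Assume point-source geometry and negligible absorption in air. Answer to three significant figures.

3.59 h

Since intensity falls as 1/r², rate at 2.60 m:
1880 × (0.490/2.60)² = 1880 × 0.03552 = 66.78 R/h.
Stay time = 240 R ÷ 66.78 R/h = 3.594 h.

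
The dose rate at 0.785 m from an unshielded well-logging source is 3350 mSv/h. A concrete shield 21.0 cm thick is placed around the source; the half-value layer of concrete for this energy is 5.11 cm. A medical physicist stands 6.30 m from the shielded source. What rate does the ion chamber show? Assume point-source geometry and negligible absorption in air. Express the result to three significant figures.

Distance alone: 3350 × (0.785/6.30)² = 3350 × 0.01553 = 52.03 mSv/h.
Shield: 21.0/5.11 = 4.110 half-value layers → attenuation 2^(−4.110) = 0.05791.
Combined: 52.03 × 0.05791 = 3.013 mSv/h.

3.01 mSv/h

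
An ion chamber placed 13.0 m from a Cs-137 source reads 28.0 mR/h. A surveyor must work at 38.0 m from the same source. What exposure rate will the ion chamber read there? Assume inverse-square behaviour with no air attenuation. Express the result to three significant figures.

Intensity scales as (d₁/d₂)², so scaling from 13.0 m to 38.0 m:
(13.0/38.0)² = 0.1170, so 28.0 × 0.1170 = 3.276 mR/h.

3.28 mR/h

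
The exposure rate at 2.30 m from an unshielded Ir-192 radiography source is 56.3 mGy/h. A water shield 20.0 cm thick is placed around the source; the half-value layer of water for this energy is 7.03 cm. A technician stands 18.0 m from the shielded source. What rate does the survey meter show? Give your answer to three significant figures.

Distance alone: 56.3 × (2.30/18.0)² = 56.3 × 0.01633 = 0.9194 mGy/h.
Shield: 20.0/7.03 = 2.845 half-value layers → attenuation 2^(−2.845) = 0.1392.
Combined: 0.9194 × 0.1392 = 0.1280 mGy/h.

0.128 mGy/h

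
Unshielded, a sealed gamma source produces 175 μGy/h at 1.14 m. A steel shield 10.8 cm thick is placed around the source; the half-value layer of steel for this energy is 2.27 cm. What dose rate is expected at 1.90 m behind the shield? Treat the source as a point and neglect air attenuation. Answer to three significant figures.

2.33 μGy/h

Distance alone: (1.14/1.90)² = 0.3600, so 175 × 0.3600 = 63.00 μGy/h.
Shield: 10.8/2.27 = 4.758 half-value layers → attenuation 2^(−4.758) = 0.03696.
Combined: 63.00 × 0.03696 = 2.328 μGy/h.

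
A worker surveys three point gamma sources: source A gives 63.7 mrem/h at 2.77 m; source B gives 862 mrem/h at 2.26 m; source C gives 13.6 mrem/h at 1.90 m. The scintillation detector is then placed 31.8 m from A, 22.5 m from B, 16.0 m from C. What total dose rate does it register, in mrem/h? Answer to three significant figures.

By superposition, sum each source's inverse-square contribution:
A: 63.7 × (2.77/31.8)² = 0.4833 mrem/h
B: 862 × (2.26/22.5)² = 8.697 mrem/h
C: 13.6 × (1.90/16.0)² = 0.1918 mrem/h
Total = 0.4833 + 8.697 + 0.1918 = 9.372 mrem/h.

9.37 mrem/h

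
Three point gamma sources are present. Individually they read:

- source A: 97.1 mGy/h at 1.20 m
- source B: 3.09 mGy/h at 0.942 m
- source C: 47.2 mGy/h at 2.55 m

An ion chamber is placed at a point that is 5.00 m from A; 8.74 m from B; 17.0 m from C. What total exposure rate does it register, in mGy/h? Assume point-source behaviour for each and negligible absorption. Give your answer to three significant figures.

6.69 mGy/h

By superposition, sum each source's inverse-square contribution:
A: 97.1 × (1.20/5.00)² = 5.593 mGy/h
B: 3.09 × (0.942/8.74)² = 0.03590 mGy/h
C: 47.2 × (2.55/17.0)² = 1.062 mGy/h
Total = 5.593 + 0.03590 + 1.062 = 6.691 mGy/h.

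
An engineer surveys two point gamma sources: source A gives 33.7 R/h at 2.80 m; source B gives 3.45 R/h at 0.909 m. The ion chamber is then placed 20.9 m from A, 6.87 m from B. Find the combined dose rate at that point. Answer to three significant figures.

Each source contributes Iᵢ·(dᵢ/rᵢ)²; contributions add.
A: 33.7 × (2.80/20.9)² = 0.6049 R/h
B: 3.45 × (0.909/6.87)² = 0.06040 R/h
Total = 0.6049 + 0.06040 = 0.6653 R/h.

0.665 R/h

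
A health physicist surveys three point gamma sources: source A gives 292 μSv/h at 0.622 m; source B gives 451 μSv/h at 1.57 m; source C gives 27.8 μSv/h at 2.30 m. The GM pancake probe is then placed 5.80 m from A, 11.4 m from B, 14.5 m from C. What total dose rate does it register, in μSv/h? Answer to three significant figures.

By superposition, sum each source's inverse-square contribution:
A: 292 × (0.622/5.80)² = 3.358 μSv/h
B: 451 × (1.57/11.4)² = 8.554 μSv/h
C: 27.8 × (2.30/14.5)² = 0.6995 μSv/h
Total = 3.358 + 8.554 + 0.6995 = 12.61 μSv/h.

12.6 μSv/h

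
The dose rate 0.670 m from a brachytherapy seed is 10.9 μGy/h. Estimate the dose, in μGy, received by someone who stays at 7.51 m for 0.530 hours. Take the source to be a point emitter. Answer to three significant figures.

0.0460 μGy

Intensity scales as (d₁/d₂)², so rate at 7.51 m:
(0.670/7.51)² = 0.007959, so 10.9 × 0.007959 = 0.08675 μGy/h.
Dose = rate × time = 0.08675 μGy/h × 0.5300 h = 0.04598 μGy.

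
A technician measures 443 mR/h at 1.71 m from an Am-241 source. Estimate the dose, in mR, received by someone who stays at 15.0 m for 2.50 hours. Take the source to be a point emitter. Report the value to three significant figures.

14.4 mR

Applying the 1/r² law, rate at 15.0 m:
443 × (1.71/15.0)² = 443 × 0.01300 = 5.759 mR/h.
Dose = rate × time = 5.759 mR/h × 2.500 h = 14.40 mR.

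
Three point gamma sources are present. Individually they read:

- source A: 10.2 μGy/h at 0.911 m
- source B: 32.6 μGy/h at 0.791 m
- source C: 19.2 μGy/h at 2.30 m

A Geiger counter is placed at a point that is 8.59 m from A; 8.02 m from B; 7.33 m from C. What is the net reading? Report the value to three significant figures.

By superposition, sum each source's inverse-square contribution:
A: 10.2 × (0.911/8.59)² = 0.1147 μGy/h
B: 32.6 × (0.791/8.02)² = 0.3171 μGy/h
C: 19.2 × (2.30/7.33)² = 1.890 μGy/h
Total = 0.1147 + 0.3171 + 1.890 = 2.322 μGy/h.

2.32 μGy/h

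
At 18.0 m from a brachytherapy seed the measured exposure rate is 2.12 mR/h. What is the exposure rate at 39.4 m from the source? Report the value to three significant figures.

By the inverse-square law, scaling from 18.0 m to 39.4 m:
2.12 × (18.0/39.4)² = 2.12 × 0.2087 = 0.4424 mR/h.

0.442 mR/h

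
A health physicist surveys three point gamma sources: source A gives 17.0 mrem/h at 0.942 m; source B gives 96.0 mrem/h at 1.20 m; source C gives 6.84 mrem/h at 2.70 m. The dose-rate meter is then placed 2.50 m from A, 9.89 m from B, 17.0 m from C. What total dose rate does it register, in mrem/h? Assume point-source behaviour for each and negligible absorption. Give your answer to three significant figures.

Each source contributes Iᵢ·(dᵢ/rᵢ)²; contributions add.
A: 17.0 × (0.942/2.50)² = 2.414 mrem/h
B: 96.0 × (1.20/9.89)² = 1.413 mrem/h
C: 6.84 × (2.70/17.0)² = 0.1725 mrem/h
Total = 2.414 + 1.413 + 0.1725 = 4.000 mrem/h.

4.00 mrem/h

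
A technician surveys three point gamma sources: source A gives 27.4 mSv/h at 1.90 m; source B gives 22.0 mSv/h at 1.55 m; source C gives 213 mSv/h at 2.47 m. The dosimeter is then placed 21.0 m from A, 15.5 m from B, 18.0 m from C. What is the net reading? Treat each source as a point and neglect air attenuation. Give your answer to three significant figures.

4.46 mSv/h

Each source contributes Iᵢ·(dᵢ/rᵢ)²; contributions add.
A: 27.4 × (1.90/21.0)² = 0.2243 mSv/h
B: 22.0 × (1.55/15.5)² = 0.2200 mSv/h
C: 213 × (2.47/18.0)² = 4.011 mSv/h
Total = 0.2243 + 0.2200 + 4.011 = 4.455 mSv/h.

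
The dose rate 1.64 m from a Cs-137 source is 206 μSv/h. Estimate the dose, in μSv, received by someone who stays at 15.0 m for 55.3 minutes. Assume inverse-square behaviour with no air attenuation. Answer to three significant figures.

2.27 μSv

By the inverse-square law, rate at 15.0 m:
(1.64/15.0)² = 0.01195, so 206 × 0.01195 = 2.462 μSv/h.
Dose = rate × time = 2.462 μSv/h × 0.9217 h = 2.269 μSv.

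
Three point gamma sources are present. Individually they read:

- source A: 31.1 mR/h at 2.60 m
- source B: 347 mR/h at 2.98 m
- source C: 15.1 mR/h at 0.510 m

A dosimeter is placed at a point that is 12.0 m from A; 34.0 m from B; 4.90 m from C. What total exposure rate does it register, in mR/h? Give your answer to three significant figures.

4.29 mR/h

Each source contributes Iᵢ·(dᵢ/rᵢ)²; contributions add.
A: 31.1 × (2.60/12.0)² = 1.460 mR/h
B: 347 × (2.98/34.0)² = 2.666 mR/h
C: 15.1 × (0.510/4.90)² = 0.1636 mR/h
Total = 1.460 + 2.666 + 0.1636 = 4.290 mR/h.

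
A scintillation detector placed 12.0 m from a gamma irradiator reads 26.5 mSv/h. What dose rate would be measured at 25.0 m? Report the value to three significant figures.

Since intensity falls as 1/r², scaling from 12.0 m to 25.0 m:
26.5 × (12.0/25.0)² = 26.5 × 0.2304 = 6.106 mSv/h.

6.11 mSv/h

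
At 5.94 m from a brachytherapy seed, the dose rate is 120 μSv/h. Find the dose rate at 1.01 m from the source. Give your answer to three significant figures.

Since intensity falls as 1/r², the rate at 1.01 m is
(5.94/1.01)² = 34.59, so 120 × 34.59 = 4151 μSv/h.

4150 μSv/h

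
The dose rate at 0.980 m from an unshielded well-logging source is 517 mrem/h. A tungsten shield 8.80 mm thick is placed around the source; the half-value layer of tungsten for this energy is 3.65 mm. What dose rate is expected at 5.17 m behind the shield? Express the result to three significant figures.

3.49 mrem/h

Distance alone: 517 × (0.980/5.17)² = 517 × 0.03593 = 18.58 mrem/h.
Shield: 8.80/3.65 = 2.411 half-value layers → attenuation 2^(−2.411) = 0.1880.
Combined: 18.58 × 0.1880 = 3.493 mrem/h.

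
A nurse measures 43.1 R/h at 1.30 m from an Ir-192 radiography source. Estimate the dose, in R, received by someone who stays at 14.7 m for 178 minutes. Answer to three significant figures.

1.00 R

Since intensity falls as 1/r², rate at 14.7 m:
43.1 × (1.30/14.7)² = 43.1 × 0.007821 = 0.3371 R/h.
Dose = rate × time = 0.3371 R/h × 2.967 h = 1.000 R.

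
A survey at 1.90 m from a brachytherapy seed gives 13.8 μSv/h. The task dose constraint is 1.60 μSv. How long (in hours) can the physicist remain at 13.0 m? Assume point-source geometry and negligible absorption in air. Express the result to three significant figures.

Applying the 1/r² law, rate at 13.0 m:
13.8 × (1.90/13.0)² = 13.8 × 0.02136 = 0.2948 μSv/h.
Stay time = 1.60 μSv ÷ 0.2948 μSv/h = 5.427 h.

5.43 h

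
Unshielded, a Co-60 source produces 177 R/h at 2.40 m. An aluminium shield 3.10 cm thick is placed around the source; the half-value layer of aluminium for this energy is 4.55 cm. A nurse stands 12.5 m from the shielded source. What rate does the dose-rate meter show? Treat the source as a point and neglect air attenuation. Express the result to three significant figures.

4.07 R/h

Distance alone: (2.40/12.5)² = 0.03686, so 177 × 0.03686 = 6.524 R/h.
Shield: 3.10/4.55 = 0.6813 half-value layers → attenuation 2^(−0.6813) = 0.6236.
Combined: 6.524 × 0.6236 = 4.068 R/h.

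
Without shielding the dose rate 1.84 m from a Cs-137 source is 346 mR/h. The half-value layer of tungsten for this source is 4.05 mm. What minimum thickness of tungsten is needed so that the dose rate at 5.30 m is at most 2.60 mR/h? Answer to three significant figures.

16.2 mm

At 5.30 m, distance alone gives (1.84/5.30)² = 0.1205, so 346 × 0.1205 = 41.69 mR/h.
Further attenuation needed: 41.69/2.60 = 16.03.
n = log₂(16.03) = 4.003 half-value layers.
Thickness = 4.003 × 4.05 mm = 16.21 mm.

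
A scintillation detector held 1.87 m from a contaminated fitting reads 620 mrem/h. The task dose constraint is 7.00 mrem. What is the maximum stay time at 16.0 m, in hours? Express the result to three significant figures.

Applying the 1/r² law, rate at 16.0 m:
(1.87/16.0)² = 0.01366, so 620 × 0.01366 = 8.469 mrem/h.
Stay time = 7.00 mrem ÷ 8.469 mrem/h = 0.8265 h.

0.827 h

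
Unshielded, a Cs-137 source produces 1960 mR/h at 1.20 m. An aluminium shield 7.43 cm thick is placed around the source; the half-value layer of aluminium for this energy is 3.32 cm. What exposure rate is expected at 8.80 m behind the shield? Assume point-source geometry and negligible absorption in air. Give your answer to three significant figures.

7.73 mR/h

Distance alone: 1960 × (1.20/8.80)² = 1960 × 0.01860 = 36.46 mR/h.
Shield: 7.43/3.32 = 2.238 half-value layers → attenuation 2^(−2.238) = 0.2120.
Combined: 36.46 × 0.2120 = 7.730 mR/h.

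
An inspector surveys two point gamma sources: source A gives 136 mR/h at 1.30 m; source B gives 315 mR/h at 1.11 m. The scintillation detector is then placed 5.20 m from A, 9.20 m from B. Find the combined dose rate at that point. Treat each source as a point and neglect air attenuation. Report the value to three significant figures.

By superposition, sum each source's inverse-square contribution:
A: 136 × (1.30/5.20)² = 8.500 mR/h
B: 315 × (1.11/9.20)² = 4.585 mR/h
Total = 8.500 + 4.585 = 13.09 mR/h.

13.1 mR/h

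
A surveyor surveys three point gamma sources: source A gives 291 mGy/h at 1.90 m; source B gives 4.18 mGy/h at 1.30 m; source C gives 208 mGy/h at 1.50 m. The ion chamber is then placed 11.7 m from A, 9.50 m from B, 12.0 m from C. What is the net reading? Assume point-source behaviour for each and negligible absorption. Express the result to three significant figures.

Each source contributes Iᵢ·(dᵢ/rᵢ)²; contributions add.
A: 291 × (1.90/11.7)² = 7.674 mGy/h
B: 4.18 × (1.30/9.50)² = 0.07827 mGy/h
C: 208 × (1.50/12.0)² = 3.250 mGy/h
Total = 7.674 + 0.07827 + 3.250 = 11.00 mGy/h.

11.0 mGy/h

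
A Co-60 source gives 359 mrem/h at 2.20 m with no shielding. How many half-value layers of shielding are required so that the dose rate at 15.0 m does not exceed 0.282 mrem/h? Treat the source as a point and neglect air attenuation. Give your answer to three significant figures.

4.78 half-value layers

At 15.0 m, distance alone gives 359 × (2.20/15.0)² = 359 × 0.02151 = 7.722 mrem/h.
Further attenuation needed: 7.722/0.282 = 27.38.
n = log₂(27.38) = 4.775 half-value layers.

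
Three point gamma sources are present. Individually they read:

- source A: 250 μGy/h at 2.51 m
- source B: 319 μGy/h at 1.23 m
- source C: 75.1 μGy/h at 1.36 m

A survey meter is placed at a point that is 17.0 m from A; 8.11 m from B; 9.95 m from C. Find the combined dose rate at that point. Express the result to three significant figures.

By superposition, sum each source's inverse-square contribution:
A: 250 × (2.51/17.0)² = 5.450 μGy/h
B: 319 × (1.23/8.11)² = 7.338 μGy/h
C: 75.1 × (1.36/9.95)² = 1.403 μGy/h
Total = 5.450 + 7.338 + 1.403 = 14.19 μGy/h.

14.2 μGy/h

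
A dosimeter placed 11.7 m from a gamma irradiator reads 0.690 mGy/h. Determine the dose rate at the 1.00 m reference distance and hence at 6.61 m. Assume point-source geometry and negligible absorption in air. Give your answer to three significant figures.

94.5 mGy/h; 2.16 mGy/h

Using I₁d₁² = I₂d₂²,
At 1.00 m: (11.7/1.00)² = 136.9, so 0.690 × 136.9 = 94.46 mGy/h
At 6.61 m: (1.00/6.61)² = 0.02289, so 94.46 × 0.02289 = 2.162 mGy/h.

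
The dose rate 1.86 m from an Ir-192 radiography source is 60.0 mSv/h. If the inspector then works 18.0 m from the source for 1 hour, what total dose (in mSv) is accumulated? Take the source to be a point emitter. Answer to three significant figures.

0.641 mSv

Intensity scales as (d₁/d₂)², so rate at 18.0 m:
60.0 × (1.86/18.0)² = 60.0 × 0.01068 = 0.6408 mSv/h.
Dose = rate × time = 0.6408 mSv/h × 1.000 h = 0.6408 mSv.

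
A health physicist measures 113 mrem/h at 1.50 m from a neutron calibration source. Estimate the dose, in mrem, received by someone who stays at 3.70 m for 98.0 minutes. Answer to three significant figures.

30.3 mrem

Applying the 1/r² law, rate at 3.70 m:
113 × (1.50/3.70)² = 113 × 0.1644 = 18.58 mrem/h.
Dose = rate × time = 18.58 mrem/h × 1.633 h = 30.34 mrem.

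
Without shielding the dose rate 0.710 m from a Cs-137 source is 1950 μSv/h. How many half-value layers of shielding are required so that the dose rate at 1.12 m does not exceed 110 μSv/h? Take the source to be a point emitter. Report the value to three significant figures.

At 1.12 m, distance alone gives (0.710/1.12)² = 0.4019, so 1950 × 0.4019 = 783.7 μSv/h.
Further attenuation needed: 783.7/110 = 7.125.
n = log₂(7.125) = 2.833 half-value layers.

2.83 half-value layers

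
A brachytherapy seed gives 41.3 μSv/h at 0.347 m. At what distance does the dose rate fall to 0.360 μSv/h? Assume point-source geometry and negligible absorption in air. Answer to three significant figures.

Since intensity falls as 1/r², d₂ = d₁·√(I₁/I₂).
I₁/I₂ = 41.3/0.360 = 114.7, so d₂ = 0.347 × √114.7 = 3.716 m.

3.72 m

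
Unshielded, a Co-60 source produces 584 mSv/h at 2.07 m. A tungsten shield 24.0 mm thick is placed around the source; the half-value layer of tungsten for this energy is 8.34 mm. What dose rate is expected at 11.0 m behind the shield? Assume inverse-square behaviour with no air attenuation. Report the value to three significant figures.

Distance alone: (2.07/11.0)² = 0.03541, so 584 × 0.03541 = 20.68 mSv/h.
Shield: 24.0/8.34 = 2.878 half-value layers → attenuation 2^(−2.878) = 0.1360.
Combined: 20.68 × 0.1360 = 2.812 mSv/h.

2.81 mSv/h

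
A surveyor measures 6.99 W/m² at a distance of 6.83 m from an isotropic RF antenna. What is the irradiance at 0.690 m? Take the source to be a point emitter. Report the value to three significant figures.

Applying the 1/r² law, the rate at 0.690 m is
6.99 × (6.83/0.690)² = 6.99 × 97.98 = 684.9 W/m².

685 W/m²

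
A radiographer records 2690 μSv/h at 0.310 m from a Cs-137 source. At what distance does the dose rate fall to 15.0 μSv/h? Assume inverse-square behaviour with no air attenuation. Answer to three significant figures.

4.15 m

By the inverse-square law, d₂ = d₁·√(I₁/I₂).
I₁/I₂ = 2690/15.0 = 179.3, so d₂ = 0.310 × √179.3 = 4.151 m.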